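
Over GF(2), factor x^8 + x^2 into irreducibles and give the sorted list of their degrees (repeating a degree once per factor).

Write f(x) = x^8 + x^2.
Roots in GF(2): f(0) = 0 → root; f(1) = 0 → root.
Linear factors from roots: (x), (x + 1).
Complete factorization: f(x) = (x)^2·(x + 1)^2·(x^2 + x + 1)^2.
Factor degrees with multiplicity: 1 + 1 + 1 + 1 + 2 + 2 = 8.

1, 1, 1, 1, 2, 2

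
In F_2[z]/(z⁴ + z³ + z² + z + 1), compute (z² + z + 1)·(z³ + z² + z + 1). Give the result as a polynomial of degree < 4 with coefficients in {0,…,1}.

Multiply in F_2[z]: (z² + z + 1)·(z³ + z² + z + 1) = z⁵ + z³ + z² + 1.
Reduce using z⁴ ≡ z³ + z² + z + 1 (mod z⁴ + z³ + z² + z + 1).
Reduced: z³ + z².

z^3 + z^2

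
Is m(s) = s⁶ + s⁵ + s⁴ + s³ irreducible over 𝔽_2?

No

Check for roots in 𝔽_2: m(0) = 0 → root; m(1) = 0 → root.
m(0) = 0, so (s) divides m(s); m is reducible.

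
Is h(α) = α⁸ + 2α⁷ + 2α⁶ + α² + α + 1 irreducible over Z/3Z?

Check for roots in Z/3Z: h(0) = 1; h(1) = 2; h(2) = 2.
No roots, so no linear factors.
Monic irreducibles of degree 2 over GF(3): α² + 1, α² + α + 2, α² + 2α + 2.
None of them divide h (all give nonzero remainder).
Degree-3 irreducible divisors: test the 8 monic irreducibles of degree 3 over GF(3).
None of them divide h (all give nonzero remainder).
Degree-4 irreducible divisors: test the 18 monic irreducibles of degree 4 over GF(3).
None of them divide h (all give nonzero remainder).
No irreducible factor of degree ≤ 4 exists, so h is irreducible over GF(3).

Yes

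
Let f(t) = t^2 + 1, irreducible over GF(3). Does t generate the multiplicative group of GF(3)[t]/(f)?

No

|GF(3^2)^×| = 3^2 − 1 = 8. Prime factorization: 8 = 2^3.
f is primitive ⇔ t has order 8 in GF(3)[t]/(f), i.e. t^(8/q) ≠ 1 for each prime q | 8.
t^(4) mod f = 1
Since t^(4) = 1, the order of t divides 4 < 8; not primitive.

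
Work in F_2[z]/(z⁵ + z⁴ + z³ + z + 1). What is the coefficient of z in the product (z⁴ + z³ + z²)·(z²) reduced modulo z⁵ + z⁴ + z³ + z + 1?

1

Multiply in F_2[z]: (z⁴ + z³ + z²)·(z²) = z⁶ + z⁵ + z⁴.
Reduce using z⁵ ≡ z⁴ + z³ + z + 1 (mod z⁵ + z⁴ + z³ + z + 1).
Reduced: z² + z.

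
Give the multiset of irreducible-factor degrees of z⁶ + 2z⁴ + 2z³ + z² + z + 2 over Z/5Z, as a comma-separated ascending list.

Write f(z) = z⁶ + 2z⁴ + 2z³ + z² + z + 2.
Roots in Z/5Z: f(0) = 2; f(1) = 4; f(2) = 0 → root; f(3) = 4; f(4) = 3.
Linear factors from roots: (z + 3).
Complete factorization: f(z) = (z + 3)^2·(z² + 3)·(z² + 4z + 1).
Factor degrees with multiplicity: 1 + 1 + 2 + 2 = 6.

1, 1, 2, 2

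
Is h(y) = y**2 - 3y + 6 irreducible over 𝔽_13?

Yes

Check each element of 𝔽_13 for a root: h(0)=6, h(1)=4, h(2)=4, h(3)=6, h(4)=10, h(5)=3, h(6)=11, h(7)=8, h(8)=7, h(9)=8, h(10)=11, h(11)=3, h(12)=10.
No roots. A degree-2 polynomial over a field with no linear factor is irreducible.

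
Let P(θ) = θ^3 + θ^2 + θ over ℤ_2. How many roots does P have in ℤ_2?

Evaluate at each of the 2 elements of ℤ_2:
P(0) = 0 → root; P(1) = 1.
Roots: {0}.

1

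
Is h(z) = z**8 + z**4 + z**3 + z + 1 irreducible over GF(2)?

Yes

Check for roots in GF(2): h(0) = 1; h(1) = 1.
No roots, so no linear factors.
Monic irreducibles of degree 2 over GF(2): z**2 + z + 1.
None of them divide h (all give nonzero remainder).
Monic irreducibles of degree 3 over GF(2): z**3 + z + 1, z**3 + z**2 + 1.
None of them divide h (all give nonzero remainder).
Monic irreducibles of degree 4 over GF(2): z**4 + z + 1, z**4 + z**3 + 1, z**4 + z**3 + z**2 + z + 1.
None of them divide h (all give nonzero remainder).
No irreducible factor of degree ≤ 4 exists, so h is irreducible over GF(2).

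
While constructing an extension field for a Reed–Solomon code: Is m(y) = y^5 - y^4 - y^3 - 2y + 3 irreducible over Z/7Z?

No

Check for roots in Z/7Z: m(0) = 3; m(1) = 0 → root; m(2) = 0 → root; m(3) = 6; m(4) = 6; m(5) = 2; m(6) = 4.
m(1) = 0, so (y − 1) divides m(y); m is reducible.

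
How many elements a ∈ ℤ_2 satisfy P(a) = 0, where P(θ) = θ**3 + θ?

Evaluate at each of the 2 elements of ℤ_2:
P(0) = 0 → root; P(1) = 0 → root.
Roots: {0, 1}.

2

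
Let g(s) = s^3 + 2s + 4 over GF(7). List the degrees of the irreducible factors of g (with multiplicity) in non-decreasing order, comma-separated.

1, 2

Linear factors from roots: (s + 6).
Complete factorization: g(s) = (s + 6)·(s^2 + s + 3).
Factor degrees with multiplicity: 1 + 2 = 3.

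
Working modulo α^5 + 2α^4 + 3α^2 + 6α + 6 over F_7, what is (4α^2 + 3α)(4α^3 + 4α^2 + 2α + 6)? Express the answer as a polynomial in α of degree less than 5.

3α^4 + 6α^3 + 3α^2 + 6α + 2

Multiply in F_7[α]: (4α^2 + 3α)·(4α^3 + 4α^2 + 2α + 6) = 2α^5 + 6α^3 + 2α^2 + 4α.
Reduce using α^5 ≡ 5α^4 + 4α^2 + α + 1 (mod α^5 + 2α^4 + 3α^2 + 6α + 6).
Reduced: 3α^4 + 6α^3 + 3α^2 + 6α + 2.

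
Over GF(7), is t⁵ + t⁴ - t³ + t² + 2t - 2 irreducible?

Write h(t) = t⁵ + t⁴ - t³ + t² + 2t - 2.
Check for roots in GF(7): h(0) = 5; h(1) = 2; h(2) = 4; h(3) = 2; h(4) = 6; h(5) = 4; h(6) = 5.
No roots, so no linear factors.
Degree-2 irreducible divisors: test the 21 monic irreducibles of degree 2 over GF(7).
None of them divide h (all give nonzero remainder).
No irreducible factor of degree ≤ 2 exists, so h is irreducible over GF(7).

Yes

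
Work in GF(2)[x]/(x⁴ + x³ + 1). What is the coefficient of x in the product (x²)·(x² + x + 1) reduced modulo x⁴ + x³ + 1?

0

Multiply in GF(2)[x]: (x²)·(x² + x + 1) = x⁴ + x³ + x².
Reduce using x⁴ ≡ x³ + 1 (mod x⁴ + x³ + 1).
Reduced: x² + 1.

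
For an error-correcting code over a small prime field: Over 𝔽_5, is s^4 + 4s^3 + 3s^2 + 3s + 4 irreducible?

Write h(s) = s^4 + 4s^3 + 3s^2 + 3s + 4.
Check for roots in 𝔽_5: h(0) = 4; h(1) = 0 → root; h(2) = 0 → root; h(3) = 4; h(4) = 1.
h(1) = 0, so (s − 1) divides h(s); h is reducible.

No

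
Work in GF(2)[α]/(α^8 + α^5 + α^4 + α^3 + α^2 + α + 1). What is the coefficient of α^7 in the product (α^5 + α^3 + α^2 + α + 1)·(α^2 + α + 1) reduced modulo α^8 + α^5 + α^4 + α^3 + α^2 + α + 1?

1

Multiply in GF(2)[α]: (α^5 + α^3 + α^2 + α + 1)·(α^2 + α + 1) = α^7 + α^6 + α^3 + α^2 + 1.
Reduced: α^7 + α^6 + α^3 + α^2 + 1.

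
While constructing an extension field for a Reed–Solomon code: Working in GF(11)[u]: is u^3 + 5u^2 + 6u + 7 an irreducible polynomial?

Yes

Write g(u) = u^3 + 5u^2 + 6u + 7.
Check each element of GF(11) for a root: g(0)=7, g(1)=8, g(2)=3, g(3)=9, g(4)=10, g(5)=1, g(6)=10, g(7)=10, g(8)=7, g(9)=7, g(10)=5.
No roots. A degree-3 polynomial over a field with no linear factor is irreducible.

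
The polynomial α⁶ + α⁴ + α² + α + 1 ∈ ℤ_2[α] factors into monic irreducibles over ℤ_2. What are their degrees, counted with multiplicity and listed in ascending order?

6

Write f(α) = α⁶ + α⁴ + α² + α + 1.
Roots in ℤ_2: f(0) = 1; f(1) = 1.
Complete factorization: f(α) = (α⁶ + α⁴ + α² + α + 1).
Factor degrees with multiplicity: 6 = 6.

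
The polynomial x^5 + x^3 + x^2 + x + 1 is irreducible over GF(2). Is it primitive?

Write f(x) = x^5 + x^3 + x^2 + x + 1.
|GF(2^5)^×| = 2^5 − 1 = 31. Prime factorization: 31 = 31.
f is primitive ⇔ x has order 31 in GF(2)[x]/(f), i.e. x^(31/q) ≠ 1 for each prime q | 31.
x^(1) mod f = x.
None equal 1, so x has full order 31; f is primitive.

Yes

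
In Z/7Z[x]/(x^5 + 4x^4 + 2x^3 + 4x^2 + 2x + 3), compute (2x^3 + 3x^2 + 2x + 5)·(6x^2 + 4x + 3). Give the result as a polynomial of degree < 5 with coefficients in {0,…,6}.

Multiply in Z/7Z[x]: (2x^3 + 3x^2 + 2x + 5)·(6x^2 + 4x + 3) = 5x^5 + 5x^4 + 2x^3 + 5x^2 + 5x + 1.
Reduce using x^5 ≡ 3x^4 + 5x^3 + 3x^2 + 5x + 4 (mod x^5 + 4x^4 + 2x^3 + 4x^2 + 2x + 3).
Reduced: 6x^4 + 6x^3 + 6x^2 + 2x.

6x^4 + 6x^3 + 6x^2 + 2x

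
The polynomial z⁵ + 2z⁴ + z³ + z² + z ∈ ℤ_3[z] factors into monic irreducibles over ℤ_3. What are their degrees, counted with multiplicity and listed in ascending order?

Write h(z) = z⁵ + 2z⁴ + z³ + z² + z.
Roots in ℤ_3: h(0) = 0 → root; h(1) = 0 → root; h(2) = 0 → root.
Linear factors from roots: (z), (z + 2), (z + 1).
Complete factorization: h(z) = (z)·(z + 1)·(z + 2)·(z² + 2z + 2).
Factor degrees with multiplicity: 1 + 1 + 1 + 2 = 5.

1, 1, 1, 2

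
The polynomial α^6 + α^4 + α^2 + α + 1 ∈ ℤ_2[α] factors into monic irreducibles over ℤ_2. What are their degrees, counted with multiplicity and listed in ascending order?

Write h(α) = α^6 + α^4 + α^2 + α + 1.
Roots in ℤ_2: h(0) = 1; h(1) = 1.
Complete factorization: h(α) = (α^6 + α^4 + α^2 + α + 1).
Factor degrees with multiplicity: 6 = 6.

6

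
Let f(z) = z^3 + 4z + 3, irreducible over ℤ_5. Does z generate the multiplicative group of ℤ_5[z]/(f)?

Yes

|GF(5^3)^×| = 5^3 − 1 = 124. Prime factorization: 124 = 2^2·31.
f is primitive ⇔ z has order 124 in GF(5)[z]/(f), i.e. z^(124/q) ≠ 1 for each prime q | 124.
z^(62) mod f = 4.
z^(4) mod f = z^2 + 2z.
None equal 1, so z has full order 124; f is primitive.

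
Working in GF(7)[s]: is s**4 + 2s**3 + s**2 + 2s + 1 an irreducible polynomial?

Write h(s) = s**4 + 2s**3 + s**2 + 2s + 1.
Check for roots in GF(7): h(0) = 1; h(1) = 0 → root; h(2) = 6; h(3) = 4; h(4) = 3; h(5) = 1; h(6) = 6.
h(1) = 0, so (s − 1) divides h(s); h is reducible.

No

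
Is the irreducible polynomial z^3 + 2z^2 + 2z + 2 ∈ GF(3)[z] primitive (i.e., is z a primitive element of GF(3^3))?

No

Write f(z) = z^3 + 2z^2 + 2z + 2.
|GF(3^3)^×| = 3^3 − 1 = 26. Prime factorization: 26 = 2·13.
f is primitive ⇔ z has order 26 in GF(3)[z]/(f), i.e. z^(26/q) ≠ 1 for each prime q | 26.
z^(13) mod f = 1
z^(2) mod f = z^2.
Since z^(13) = 1, the order of z divides 13 < 26; not primitive.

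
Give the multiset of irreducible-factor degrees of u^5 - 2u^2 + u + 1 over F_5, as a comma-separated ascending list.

Write h(u) = u^5 - 2u^2 + u + 1.
Roots in F_5: h(0) = 1; h(1) = 1; h(2) = 2; h(3) = 4; h(4) = 2.
Complete factorization: h(u) = (u^2 + 2)·(u^3 - 2u - 2).
Factor degrees with multiplicity: 2 + 3 = 5.

2, 3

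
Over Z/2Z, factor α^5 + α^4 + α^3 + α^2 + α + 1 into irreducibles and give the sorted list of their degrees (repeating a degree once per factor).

Write g(α) = α^5 + α^4 + α^3 + α^2 + α + 1.
Roots in Z/2Z: g(0) = 1; g(1) = 0 → root.
Linear factors from roots: (α + 1).
Complete factorization: g(α) = (α + 1)·(α^2 + α + 1)^2.
Factor degrees with multiplicity: 1 + 2 + 2 = 5.

1, 2, 2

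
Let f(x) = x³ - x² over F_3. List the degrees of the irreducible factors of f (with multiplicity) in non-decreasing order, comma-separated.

1, 1, 1

Roots in F_3: f(0) = 0 → root; f(1) = 0 → root; f(2) = 1.
Linear factors from roots: (x), (x - 1).
Complete factorization: f(x) = (x - 1)·(x)^2.
Factor degrees with multiplicity: 1 + 1 + 1 = 3.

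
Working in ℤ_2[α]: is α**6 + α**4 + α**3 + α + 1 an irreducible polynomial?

Yes

Write m(α) = α**6 + α**4 + α**3 + α + 1.
Check for roots in ℤ_2: m(0) = 1; m(1) = 1.
No roots, so no linear factors.
Monic irreducibles of degree 2 over GF(2): α**2 + α + 1.
None of them divide m (all give nonzero remainder).
Monic irreducibles of degree 3 over GF(2): α**3 + α + 1, α**3 + α**2 + 1.
None of them divide m (all give nonzero remainder).
No irreducible factor of degree ≤ 3 exists, so m is irreducible over GF(2).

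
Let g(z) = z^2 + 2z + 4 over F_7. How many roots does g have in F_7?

2

Evaluate at each of the 7 elements of F_7:
g(0) = 4; g(1) = 0 → root; g(2) = 5; g(3) = 5; g(4) = 0 → root; g(5) = 4; g(6) = 3.
Roots: {1, 4}.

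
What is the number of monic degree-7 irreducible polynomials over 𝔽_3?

By the necklace-counting formula, N_3(7) = (1/7) Σ_{d|7} μ(7/d)·3^d.
Divisors of 7: 1, 7; μ(7/d) for each: -1, 1.
Σ = − 3^1 + 3^7 = 2184.
N = 2184/7 = 312.

312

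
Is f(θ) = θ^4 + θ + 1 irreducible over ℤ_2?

Yes

Check for roots in ℤ_2: f(0) = 1; f(1) = 1.
No roots, so no linear factors.
Monic irreducibles of degree 2 over GF(2): θ^2 + θ + 1.
None of them divide f (all give nonzero remainder).
No irreducible factor of degree ≤ 2 exists, so f is irreducible over GF(2).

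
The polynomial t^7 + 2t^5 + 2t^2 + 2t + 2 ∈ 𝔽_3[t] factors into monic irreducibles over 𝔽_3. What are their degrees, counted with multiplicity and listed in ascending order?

1, 2, 2, 2

Write g(t) = t^7 + 2t^5 + 2t^2 + 2t + 2.
Roots in 𝔽_3: g(0) = 2; g(1) = 0 → root; g(2) = 2.
Linear factors from roots: (t + 2).
Complete factorization: g(t) = (t + 2)·(t^2 + 1)·(t^2 + 2t + 2)^2.
Factor degrees with multiplicity: 1 + 2 + 2 + 2 = 7.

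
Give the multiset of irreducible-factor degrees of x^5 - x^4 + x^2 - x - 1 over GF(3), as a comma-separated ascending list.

Write f(x) = x^5 - x^4 + x^2 - x - 1.
Roots in GF(3): f(0) = 2; f(1) = 2; f(2) = 2.
Complete factorization: f(x) = (x^2 + 1)·(x^3 - x^2 - x - 1).
Factor degrees with multiplicity: 2 + 3 = 5.

2, 3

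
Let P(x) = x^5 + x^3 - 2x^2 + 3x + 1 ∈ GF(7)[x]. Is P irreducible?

Yes

Check for roots in GF(7): P(0) = 1; P(1) = 4; P(2) = 4; P(3) = 3; P(4) = 5; P(5) = 3; P(6) = 1.
No roots, so no linear factors.
Degree-2 irreducible divisors: test the 21 monic irreducibles of degree 2 over GF(7).
None of them divide P (all give nonzero remainder).
No irreducible factor of degree ≤ 2 exists, so P is irreducible over GF(7).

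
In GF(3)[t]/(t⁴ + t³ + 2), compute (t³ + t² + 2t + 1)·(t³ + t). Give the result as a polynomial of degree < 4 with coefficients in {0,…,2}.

2t^3 + t

Multiply in GF(3)[t]: (t³ + t² + 2t + 1)·(t³ + t) = t⁶ + t⁵ + 2t³ + 2t² + t.
Reduce using t⁴ ≡ 2t³ + 1 (mod t⁴ + t³ + 2).
Reduced: 2t³ + t.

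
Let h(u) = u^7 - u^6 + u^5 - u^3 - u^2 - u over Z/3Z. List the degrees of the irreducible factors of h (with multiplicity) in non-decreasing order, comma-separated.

Roots in Z/3Z: h(0) = 0 → root; h(1) = 1; h(2) = 1.
Linear factors from roots: (u).
Complete factorization: h(u) = (u)·(u^3 + u^2 + u - 1)·(u^3 + u^2 - u + 1).
Factor degrees with multiplicity: 1 + 3 + 3 = 7.

1, 3, 3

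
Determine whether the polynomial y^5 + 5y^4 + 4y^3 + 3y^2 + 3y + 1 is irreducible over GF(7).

Yes

Write f(y) = y^5 + 5y^4 + 4y^3 + 3y^2 + 3y + 1.
Check for roots in GF(7): f(0) = 1; f(1) = 3; f(2) = 2; f(3) = 2; f(4) = 3; f(5) = 2; f(6) = 1.
No roots, so no linear factors.
Degree-2 irreducible divisors: test the 21 monic irreducibles of degree 2 over GF(7).
None of them divide f (all give nonzero remainder).
No irreducible factor of degree ≤ 2 exists, so f is irreducible over GF(7).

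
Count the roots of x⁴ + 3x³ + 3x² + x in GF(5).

Write h(x) = x⁴ + 3x³ + 3x² + x.
Evaluate at each of the 5 elements of GF(5):
h(0) = 0 → root; h(1) = 3; h(2) = 4; h(3) = 2; h(4) = 0 → root.
Roots: {0, 4}.

2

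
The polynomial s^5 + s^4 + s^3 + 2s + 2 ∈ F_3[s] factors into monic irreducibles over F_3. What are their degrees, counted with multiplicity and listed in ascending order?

2, 3

Write g(s) = s^5 + s^4 + s^3 + 2s + 2.
Roots in F_3: g(0) = 2; g(1) = 1; g(2) = 2.
Complete factorization: g(s) = (s^2 + s + 2)·(s^3 + 2s + 1).
Factor degrees with multiplicity: 2 + 3 = 5.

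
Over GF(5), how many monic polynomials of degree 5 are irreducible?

The number of monic irreducibles of degree 5 over GF(5) is (1/5)·Σ_{d∣5} μ(5/d) 5^d.
Divisors of 5: 1, 5; μ(5/d) for each: -1, 1.
Σ = − 5^1 + 5^5 = 3120.
N = 3120/5 = 624.

624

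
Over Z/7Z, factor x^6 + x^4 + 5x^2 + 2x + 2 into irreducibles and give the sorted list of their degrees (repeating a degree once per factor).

1, 1, 2, 2

Write h(x) = x^6 + x^4 + 5x^2 + 2x + 2.
Linear factors from roots: (x + 2), (x + 1).
Complete factorization: h(x) = (x + 1)·(x + 2)·(x^2 + x + 6)·(x^2 + 3x + 6).
Factor degrees with multiplicity: 1 + 1 + 2 + 2 = 6.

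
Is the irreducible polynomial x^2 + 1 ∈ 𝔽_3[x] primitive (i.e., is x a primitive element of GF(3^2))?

Write f(x) = x^2 + 1.
|GF(3^2)^×| = 3^2 − 1 = 8. Prime factorization: 8 = 2^3.
f is primitive ⇔ x has order 8 in GF(3)[x]/(f), i.e. x^(8/q) ≠ 1 for each prime q | 8.
x^(4) mod f = 1
Since x^(4) = 1, the order of x divides 4 < 8; not primitive.

No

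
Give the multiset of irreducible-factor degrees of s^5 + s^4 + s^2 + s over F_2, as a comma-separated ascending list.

1, 1, 1, 2

Write g(s) = s^5 + s^4 + s^2 + s.
Roots in F_2: g(0) = 0 → root; g(1) = 0 → root.
Linear factors from roots: (s), (s + 1).
Complete factorization: g(s) = (s)·(s + 1)^2·(s^2 + s + 1).
Factor degrees with multiplicity: 1 + 1 + 1 + 2 = 5.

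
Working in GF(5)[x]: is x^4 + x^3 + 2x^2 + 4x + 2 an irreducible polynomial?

Write P(x) = x^4 + x^3 + 2x^2 + 4x + 2.
Check for roots in GF(5): P(0) = 2; P(1) = 0 → root; P(2) = 2; P(3) = 0 → root; P(4) = 0 → root.
P(1) = 0, so (x − 1) divides P(x); P is reducible.

No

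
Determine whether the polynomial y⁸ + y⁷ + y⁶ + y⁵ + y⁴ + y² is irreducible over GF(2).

No

Write h(y) = y⁸ + y⁷ + y⁶ + y⁵ + y⁴ + y².
Check for roots in GF(2): h(0) = 0 → root; h(1) = 0 → root.
h(0) = 0, so (y) divides h(y); h is reducible.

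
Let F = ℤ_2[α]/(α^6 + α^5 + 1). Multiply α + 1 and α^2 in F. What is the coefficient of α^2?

1

Multiply in ℤ_2[α]: (α + 1)·(α^2) = α^3 + α^2.
Reduced: α^3 + α^2.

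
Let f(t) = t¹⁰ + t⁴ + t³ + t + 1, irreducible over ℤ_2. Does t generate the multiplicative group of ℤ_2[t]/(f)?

Yes

|GF(2^10)^×| = 2^10 − 1 = 1023. Prime factorization: 1023 = 3·11·31.
f is primitive ⇔ t has order 1023 in GF(2)[t]/(f), i.e. t^(1023/q) ≠ 1 for each prime q | 1023.
t^(341) mod f = t⁹ + t⁶ + t⁵ + t⁴ + t³ + t².
t^(93) mod f = t⁹ + t² + t + 1.
t^(33) mod f = t⁹ + t⁸ + t⁷ + t⁴ + t³ + t² + 1.
None equal 1, so t has full order 1023; f is primitive.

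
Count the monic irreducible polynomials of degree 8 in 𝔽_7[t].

x^(7^8) − x is the product of all monic irreducibles of degree dividing 8; Möbius inversion gives N = (1/8) Σ μ(8/d)·7^d.
Divisors of 8: 1, 2, 4, 8; μ(8/d) for each: 0, 0, -1, 1.
Σ = − 7^4 + 7^8 = 5762400.
N = 5762400/8 = 720300.

720300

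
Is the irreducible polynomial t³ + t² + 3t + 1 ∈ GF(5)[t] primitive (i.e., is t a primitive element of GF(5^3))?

No

Write f(t) = t³ + t² + 3t + 1.
|GF(5^3)^×| = 5^3 − 1 = 124. Prime factorization: 124 = 2^2·31.
f is primitive ⇔ t has order 124 in GF(5)[t]/(f), i.e. t^(124/q) ≠ 1 for each prime q | 124.
t^(62) mod f = 1
t^(4) mod f = 3t² + 2t + 1.
Since t^(62) = 1, the order of t divides 62 < 124; not primitive.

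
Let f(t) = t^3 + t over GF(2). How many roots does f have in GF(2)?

Evaluate at each of the 2 elements of GF(2):
f(0) = 0 → root; f(1) = 0 → root.
Roots: {0, 1}.

2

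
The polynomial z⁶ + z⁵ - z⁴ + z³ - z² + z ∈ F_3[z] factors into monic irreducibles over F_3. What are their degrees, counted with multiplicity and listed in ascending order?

1, 2, 3

Write h(z) = z⁶ + z⁵ - z⁴ + z³ - z² + z.
Roots in F_3: h(0) = 0 → root; h(1) = 2; h(2) = 2.
Linear factors from roots: (z).
Complete factorization: h(z) = (z)·(z² - z - 1)·(z³ - z² - z - 1).
Factor degrees with multiplicity: 1 + 2 + 3 = 6.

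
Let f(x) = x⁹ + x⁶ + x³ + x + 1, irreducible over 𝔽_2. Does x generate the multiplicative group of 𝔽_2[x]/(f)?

|GF(2^9)^×| = 2^9 − 1 = 511. Prime factorization: 511 = 7·73.
f is primitive ⇔ x has order 511 in GF(2)[x]/(f), i.e. x^(511/q) ≠ 1 for each prime q | 511.
x^(73) mod f = 1
x^(7) mod f = x⁷.
Since x^(73) = 1, the order of x divides 73 < 511; not primitive.

No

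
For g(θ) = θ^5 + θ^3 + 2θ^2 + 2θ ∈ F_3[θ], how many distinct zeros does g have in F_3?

2

Evaluate at each of the 3 elements of F_3:
g(0) = 0 → root; g(1) = 0 → root; g(2) = 1.
Roots: {0, 1}.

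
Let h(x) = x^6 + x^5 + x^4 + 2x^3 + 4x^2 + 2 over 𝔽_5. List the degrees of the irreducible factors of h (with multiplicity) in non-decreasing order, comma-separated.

Roots in 𝔽_5: h(0) = 2; h(1) = 1; h(2) = 1; h(3) = 0 → root; h(4) = 0 → root.
Linear factors from roots: (x + 2), (x + 1).
Complete factorization: h(x) = (x + 1)·(x + 2)·(x^2 + 2)·(x^2 + 3x + 3).
Factor degrees with multiplicity: 1 + 1 + 2 + 2 = 6.

1, 1, 2, 2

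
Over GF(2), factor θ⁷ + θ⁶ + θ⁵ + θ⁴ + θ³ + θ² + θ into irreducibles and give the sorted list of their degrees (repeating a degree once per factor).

Write g(θ) = θ⁷ + θ⁶ + θ⁵ + θ⁴ + θ³ + θ² + θ.
Roots in GF(2): g(0) = 0 → root; g(1) = 1.
Linear factors from roots: (θ).
Complete factorization: g(θ) = (θ)·(θ³ + θ + 1)·(θ³ + θ² + 1).
Factor degrees with multiplicity: 1 + 3 + 3 = 7.

1, 3, 3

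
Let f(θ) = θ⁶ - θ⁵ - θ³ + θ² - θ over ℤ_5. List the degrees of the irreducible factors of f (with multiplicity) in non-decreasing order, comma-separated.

Roots in ℤ_5: f(0) = 0 → root; f(1) = 4; f(2) = 1; f(3) = 0 → root; f(4) = 0 → root.
Linear factors from roots: (θ), (θ + 2), (θ + 1).
Complete factorization: f(θ) = (θ)·(θ + 1)·(θ + 2)·(θ³ + θ² + 2).
Factor degrees with multiplicity: 1 + 1 + 1 + 3 = 6.

1, 1, 1, 3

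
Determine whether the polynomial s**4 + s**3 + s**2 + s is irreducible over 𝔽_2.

Write h(s) = s**4 + s**3 + s**2 + s.
Check for roots in 𝔽_2: h(0) = 0 → root; h(1) = 0 → root.
h(0) = 0, so (s) divides h(s); h is reducible.

No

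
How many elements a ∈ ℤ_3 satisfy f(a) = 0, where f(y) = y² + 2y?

2

Evaluate at each of the 3 elements of ℤ_3:
f(0) = 0 → root; f(1) = 0 → root; f(2) = 2.
Roots: {0, 1}.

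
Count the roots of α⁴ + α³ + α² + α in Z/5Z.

Write g(α) = α⁴ + α³ + α² + α.
Evaluate at each of the 5 elements of Z/5Z:
g(0) = 0 → root; g(1) = 4; g(2) = 0 → root; g(3) = 0 → root; g(4) = 0 → root.
Roots: {0, 2, 3, 4}.

4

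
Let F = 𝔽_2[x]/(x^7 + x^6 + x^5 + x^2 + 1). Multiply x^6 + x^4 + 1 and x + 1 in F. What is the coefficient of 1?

0

Multiply in 𝔽_2[x]: (x^6 + x^4 + 1)·(x + 1) = x^7 + x^6 + x^5 + x^4 + x + 1.
Reduce using x^7 ≡ x^6 + x^5 + x^2 + 1 (mod x^7 + x^6 + x^5 + x^2 + 1).
Reduced: x^4 + x^2 + x.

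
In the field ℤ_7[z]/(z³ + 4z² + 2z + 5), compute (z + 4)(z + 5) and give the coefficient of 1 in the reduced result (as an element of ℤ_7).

6

Multiply in ℤ_7[z]: (z + 4)·(z + 5) = z² + 2z + 6.
Reduced: z² + 2z + 6.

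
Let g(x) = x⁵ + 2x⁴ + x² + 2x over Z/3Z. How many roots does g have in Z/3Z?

Evaluate at each of the 3 elements of Z/3Z:
g(0) = 0 → root; g(1) = 0 → root; g(2) = 0 → root.
Roots: {0, 1, 2}.

3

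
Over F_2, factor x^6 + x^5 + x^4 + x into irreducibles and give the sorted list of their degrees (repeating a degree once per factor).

1, 1, 1, 3

Write h(x) = x^6 + x^5 + x^4 + x.
Roots in F_2: h(0) = 0 → root; h(1) = 0 → root.
Linear factors from roots: (x), (x + 1).
Complete factorization: h(x) = (x)·(x + 1)^2·(x^3 + x^2 + 1).
Factor degrees with multiplicity: 1 + 1 + 1 + 3 = 6.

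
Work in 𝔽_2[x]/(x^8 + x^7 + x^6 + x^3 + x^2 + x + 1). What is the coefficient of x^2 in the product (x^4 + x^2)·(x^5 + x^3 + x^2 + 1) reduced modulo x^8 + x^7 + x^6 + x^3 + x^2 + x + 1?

Multiply in 𝔽_2[x]: (x^4 + x^2)·(x^5 + x^3 + x^2 + 1) = x^9 + x^6 + x^5 + x^2.
Reduce using x^8 ≡ x^7 + x^6 + x^3 + x^2 + x + 1 (mod x^8 + x^7 + x^6 + x^3 + x^2 + x + 1).
Reduced: x^5 + x^4 + x^2 + 1.

1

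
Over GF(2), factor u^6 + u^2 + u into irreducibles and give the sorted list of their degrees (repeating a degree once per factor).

Write h(u) = u^6 + u^2 + u.
Roots in GF(2): h(0) = 0 → root; h(1) = 1.
Linear factors from roots: (u).
Complete factorization: h(u) = (u)·(u^2 + u + 1)·(u^3 + u^2 + 1).
Factor degrees with multiplicity: 1 + 2 + 3 = 6.

1, 2, 3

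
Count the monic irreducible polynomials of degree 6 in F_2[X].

Gauss's count: N_{2}(6) = (1/6) Σ_{d|6} μ(6/d)·2^d.
Divisors of 6: 1, 2, 3, 6; μ(6/d) for each: 1, -1, -1, 1.
Σ = 2^1 − 2^2 − 2^3 + 2^6 = 54.
N = 54/6 = 9.

9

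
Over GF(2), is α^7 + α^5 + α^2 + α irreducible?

No

Write g(α) = α^7 + α^5 + α^2 + α.
Check for roots in GF(2): g(0) = 0 → root; g(1) = 0 → root.
g(0) = 0, so (α) divides g(α); g is reducible.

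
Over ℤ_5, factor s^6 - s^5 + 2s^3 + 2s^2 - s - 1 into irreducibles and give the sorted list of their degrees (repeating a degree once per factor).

Write f(s) = s^6 - s^5 + 2s^3 + 2s^2 - s - 1.
Roots in ℤ_5: f(0) = 4; f(1) = 2; f(2) = 3; f(3) = 4; f(4) = 2.
Complete factorization: f(s) = (s^6 - s^5 + 2s^3 + 2s^2 - s - 1).
Factor degrees with multiplicity: 6 = 6.

6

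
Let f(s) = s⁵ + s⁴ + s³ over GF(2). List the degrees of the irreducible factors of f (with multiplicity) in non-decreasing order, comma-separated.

1, 1, 1, 2

Roots in GF(2): f(0) = 0 → root; f(1) = 1.
Linear factors from roots: (s).
Complete factorization: f(s) = (s)^3·(s² + s + 1).
Factor degrees with multiplicity: 1 + 1 + 1 + 2 = 5.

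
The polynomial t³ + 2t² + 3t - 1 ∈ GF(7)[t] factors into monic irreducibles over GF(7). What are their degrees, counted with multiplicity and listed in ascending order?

1, 1, 1

Write f(t) = t³ + 2t² + 3t - 1.
Linear factors from roots: (t - 2), (t + 2).
Complete factorization: f(t) = (t - 2)·(t + 2)^2.
Factor degrees with multiplicity: 1 + 1 + 1 = 3.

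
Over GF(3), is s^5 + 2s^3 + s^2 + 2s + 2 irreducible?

Write h(s) = s^5 + 2s^3 + s^2 + 2s + 2.
Check for roots in GF(3): h(0) = 2; h(1) = 2; h(2) = 1.
No roots, so no linear factors.
Monic irreducibles of degree 2 over GF(3): s^2 + 1, s^2 + s + 2, s^2 + 2s + 2.
None of them divide h (all give nonzero remainder).
No irreducible factor of degree ≤ 2 exists, so h is irreducible over GF(3).

Yes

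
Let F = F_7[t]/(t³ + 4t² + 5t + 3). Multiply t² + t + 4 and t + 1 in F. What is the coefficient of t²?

5

Multiply in F_7[t]: (t² + t + 4)·(t + 1) = t³ + 2t² + 5t + 4.
Reduce using t³ ≡ 3t² + 2t + 4 (mod t³ + 4t² + 5t + 3).
Reduced: 5t² + 1.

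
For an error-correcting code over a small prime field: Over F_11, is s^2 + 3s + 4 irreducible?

No

Write P(s) = s^2 + 3s + 4.
Check each element of F_11 for a root: P(0)=4, P(1)=8, P(2)=3, P(3)=0, P(4)=10, P(5)=0, P(6)=3, P(7)=8, P(8)=4, P(9)=2, P(10)=2.
P(3) = 0, so (s − 3) divides P(s); P is reducible.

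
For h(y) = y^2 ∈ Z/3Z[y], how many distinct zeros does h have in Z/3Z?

Evaluate at each of the 3 elements of Z/3Z:
h(0) = 0 → root; h(1) = 1; h(2) = 1.
Roots: {0}.

1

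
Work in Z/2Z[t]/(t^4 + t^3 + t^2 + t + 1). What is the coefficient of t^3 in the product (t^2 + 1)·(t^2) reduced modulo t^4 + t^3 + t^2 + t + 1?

1

Multiply in Z/2Z[t]: (t^2 + 1)·(t^2) = t^4 + t^2.
Reduce using t^4 ≡ t^3 + t^2 + t + 1 (mod t^4 + t^3 + t^2 + t + 1).
Reduced: t^3 + t + 1.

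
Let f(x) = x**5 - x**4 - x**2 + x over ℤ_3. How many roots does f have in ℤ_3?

Evaluate at each of the 3 elements of ℤ_3:
f(0) = 0 → root; f(1) = 0 → root; f(2) = 2.
Roots: {0, 1}.

2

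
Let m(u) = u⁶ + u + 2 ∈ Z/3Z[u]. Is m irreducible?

Yes

Check for roots in Z/3Z: m(0) = 2; m(1) = 1; m(2) = 2.
No roots, so no linear factors.
Monic irreducibles of degree 2 over GF(3): u² + 1, u² + u + 2, u² + 2u + 2.
None of them divide m (all give nonzero remainder).
Degree-3 irreducible divisors: test the 8 monic irreducibles of degree 3 over GF(3).
None of them divide m (all give nonzero remainder).
No irreducible factor of degree ≤ 3 exists, so m is irreducible over GF(3).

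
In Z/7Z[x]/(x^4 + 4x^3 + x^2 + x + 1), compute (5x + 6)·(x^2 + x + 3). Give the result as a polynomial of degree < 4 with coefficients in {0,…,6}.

Multiply in Z/7Z[x]: (5x + 6)·(x^2 + x + 3) = 5x^3 + 4x^2 + 4.
Reduced: 5x^3 + 4x^2 + 4.

5x^3 + 4x^2 + 4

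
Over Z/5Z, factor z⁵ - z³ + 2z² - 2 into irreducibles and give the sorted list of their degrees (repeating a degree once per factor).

Write g(z) = z⁵ - z³ + 2z² - 2.
Roots in Z/5Z: g(0) = 3; g(1) = 0 → root; g(2) = 0 → root; g(3) = 2; g(4) = 0 → root.
Linear factors from roots: (z - 1), (z - 2), (z + 1).
Complete factorization: g(z) = (z + 1)·(z - 2)·(z - 1)·(z² + 2z - 1).
Factor degrees with multiplicity: 1 + 1 + 1 + 2 = 5.

1, 1, 1, 2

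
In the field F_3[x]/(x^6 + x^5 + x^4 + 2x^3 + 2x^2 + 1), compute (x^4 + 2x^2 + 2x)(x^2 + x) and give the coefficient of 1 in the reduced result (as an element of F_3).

Multiply in F_3[x]: (x^4 + 2x^2 + 2x)·(x^2 + x) = x^6 + x^5 + 2x^4 + x^3 + 2x^2.
Reduce using x^6 ≡ 2x^5 + 2x^4 + x^3 + x^2 + 2 (mod x^6 + x^5 + x^4 + 2x^3 + 2x^2 + 1).
Reduced: x^4 + 2x^3 + 2.

2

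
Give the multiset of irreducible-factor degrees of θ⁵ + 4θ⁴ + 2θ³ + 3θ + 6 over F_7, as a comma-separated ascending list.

Write g(θ) = θ⁵ + 4θ⁴ + 2θ³ + 3θ + 6.
Complete factorization: g(θ) = (θ² + 3θ + 6)·(θ³ + θ² + 1).
Factor degrees with multiplicity: 2 + 3 = 5.

2, 3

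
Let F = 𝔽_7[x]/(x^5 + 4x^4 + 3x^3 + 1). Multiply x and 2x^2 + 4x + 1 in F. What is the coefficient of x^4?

Multiply in 𝔽_7[x]: (x)·(2x^2 + 4x + 1) = 2x^3 + 4x^2 + x.
Reduced: 2x^3 + 4x^2 + x.

0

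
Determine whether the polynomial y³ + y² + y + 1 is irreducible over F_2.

No

Write f(y) = y³ + y² + y + 1.
Check for roots in F_2: f(0) = 1; f(1) = 0 → root.
f(1) = 0, so (y − 1) divides f(y); f is reducible.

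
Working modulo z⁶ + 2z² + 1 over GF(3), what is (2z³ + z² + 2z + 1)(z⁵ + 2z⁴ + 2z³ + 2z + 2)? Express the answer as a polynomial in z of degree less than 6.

z^5 + z^3 + z

Multiply in GF(3)[z]: (2z³ + z² + 2z + 1)·(z⁵ + 2z⁴ + 2z³ + 2z + 2) = 2z⁸ + 2z⁷ + 2z⁶ + z⁵ + z⁴ + 2z³ + 2.
Reduce using z⁶ ≡ z² + 2 (mod z⁶ + 2z² + 1).
Reduced: z⁵ + z³ + z.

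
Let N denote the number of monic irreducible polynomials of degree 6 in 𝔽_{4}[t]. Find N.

The number of monic irreducibles of degree 6 over GF(4) is (1/6)·Σ_{d∣6} μ(6/d) 4^d.
Divisors of 6: 1, 2, 3, 6; μ(6/d) for each: 1, -1, -1, 1.
Σ = 4^1 − 4^2 − 4^3 + 4^6 = 4020.
N = 4020/6 = 670.

670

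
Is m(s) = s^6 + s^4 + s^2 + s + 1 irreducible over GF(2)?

Yes

Check for roots in GF(2): m(0) = 1; m(1) = 1.
No roots, so no linear factors.
Monic irreducibles of degree 2 over GF(2): s^2 + s + 1.
None of them divide m (all give nonzero remainder).
Monic irreducibles of degree 3 over GF(2): s^3 + s + 1, s^3 + s^2 + 1.
None of them divide m (all give nonzero remainder).
No irreducible factor of degree ≤ 3 exists, so m is irreducible over GF(2).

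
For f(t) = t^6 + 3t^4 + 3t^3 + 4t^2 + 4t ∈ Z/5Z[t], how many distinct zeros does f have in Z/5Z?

Evaluate at each of the 5 elements of Z/5Z:
f(0) = 0 → root; f(1) = 0 → root; f(2) = 0 → root; f(3) = 1; f(4) = 1.
Roots: {0, 1, 2}.

3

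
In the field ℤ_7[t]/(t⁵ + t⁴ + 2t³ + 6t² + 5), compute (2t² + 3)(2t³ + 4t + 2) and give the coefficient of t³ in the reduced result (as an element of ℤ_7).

Multiply in ℤ_7[t]: (2t² + 3)·(2t³ + 4t + 2) = 4t⁵ + 4t² + 5t + 6.
Reduce using t⁵ ≡ 6t⁴ + 5t³ + t² + 2 (mod t⁵ + t⁴ + 2t³ + 6t² + 5).
Reduced: 3t⁴ + 6t³ + t² + 5t.

6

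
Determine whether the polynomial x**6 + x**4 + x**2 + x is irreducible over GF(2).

Write P(x) = x**6 + x**4 + x**2 + x.
Check for roots in GF(2): P(0) = 0 → root; P(1) = 0 → root.
P(0) = 0, so (x) divides P(x); P is reducible.

No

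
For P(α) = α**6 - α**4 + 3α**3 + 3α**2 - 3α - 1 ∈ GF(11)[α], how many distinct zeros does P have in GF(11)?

Evaluate at each of the 11 elements of GF(11):
P(0) = 10; P(1) = 2; P(2) = 0 → root; P(3) = 9; P(4) = 8; P(5) = 1; P(6) = 7; P(7) = 0 → root; P(8) = 8; P(9) = 8; P(10) = 2.
Roots: {2, 7}.

2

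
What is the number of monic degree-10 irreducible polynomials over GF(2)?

99

By the necklace-counting formula, N_2(10) = (1/10) Σ_{d|10} μ(10/d)·2^d.
Divisors of 10: 1, 2, 5, 10; μ(10/d) for each: 1, -1, -1, 1.
Σ = 2^1 − 2^2 − 2^5 + 2^10 = 990.
N = 990/10 = 99.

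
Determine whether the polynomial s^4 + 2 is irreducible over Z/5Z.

Yes

Write h(s) = s^4 + 2.
Check for roots in Z/5Z: h(0) = 2; h(1) = 3; h(2) = 3; h(3) = 3; h(4) = 3.
No roots, so no linear factors.
Degree-2 irreducible divisors: test the 10 monic irreducibles of degree 2 over GF(5).
None of them divide h (all give nonzero remainder).
No irreducible factor of degree ≤ 2 exists, so h is irreducible over GF(5).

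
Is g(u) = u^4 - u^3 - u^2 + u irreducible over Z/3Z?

No

Check for roots in Z/3Z: g(0) = 0 → root; g(1) = 0 → root; g(2) = 0 → root.
g(0) = 0, so (u) divides g(u); g is reducible.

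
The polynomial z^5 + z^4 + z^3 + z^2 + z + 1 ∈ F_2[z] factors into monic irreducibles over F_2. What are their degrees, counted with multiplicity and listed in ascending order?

1, 2, 2

Write f(z) = z^5 + z^4 + z^3 + z^2 + z + 1.
Roots in F_2: f(0) = 1; f(1) = 0 → root.
Linear factors from roots: (z + 1).
Complete factorization: f(z) = (z + 1)·(z^2 + z + 1)^2.
Factor degrees with multiplicity: 1 + 2 + 2 = 5.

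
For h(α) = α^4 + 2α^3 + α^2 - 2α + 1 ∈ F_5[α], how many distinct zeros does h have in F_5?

Evaluate at each of the 5 elements of F_5:
h(0) = 1; h(1) = 3; h(2) = 3; h(3) = 4; h(4) = 3.
No element is a root.

0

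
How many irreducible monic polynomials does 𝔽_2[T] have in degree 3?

The number of monic irreducibles of degree 3 over GF(2) is (1/3)·Σ_{d∣3} μ(3/d) 2^d.
Divisors of 3: 1, 3; μ(3/d) for each: -1, 1.
Σ = − 2^1 + 2^3 = 6.
N = 6/3 = 2.

2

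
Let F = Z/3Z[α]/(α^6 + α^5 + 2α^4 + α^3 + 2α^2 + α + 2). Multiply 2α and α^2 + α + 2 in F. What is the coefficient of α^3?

Multiply in Z/3Z[α]: (2α)·(α^2 + α + 2) = 2α^3 + 2α^2 + α.
Reduced: 2α^3 + 2α^2 + α.

2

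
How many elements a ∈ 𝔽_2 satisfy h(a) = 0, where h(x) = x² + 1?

Evaluate at each of the 2 elements of 𝔽_2:
h(0) = 1; h(1) = 0 → root.
Roots: {1}.

1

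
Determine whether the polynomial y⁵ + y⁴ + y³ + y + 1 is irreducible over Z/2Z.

Yes

Write g(y) = y⁵ + y⁴ + y³ + y + 1.
Check for roots in Z/2Z: g(0) = 1; g(1) = 1.
No roots, so no linear factors.
Monic irreducibles of degree 2 over GF(2): y² + y + 1.
None of them divide g (all give nonzero remainder).
No irreducible factor of degree ≤ 2 exists, so g is irreducible over GF(2).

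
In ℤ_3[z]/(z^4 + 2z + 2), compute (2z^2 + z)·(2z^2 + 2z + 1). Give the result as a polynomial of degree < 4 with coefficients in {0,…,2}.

z^2 + 2z + 1

Multiply in ℤ_3[z]: (2z^2 + z)·(2z^2 + 2z + 1) = z^4 + z^2 + z.
Reduce using z^4 ≡ z + 1 (mod z^4 + 2z + 2).
Reduced: z^2 + 2z + 1.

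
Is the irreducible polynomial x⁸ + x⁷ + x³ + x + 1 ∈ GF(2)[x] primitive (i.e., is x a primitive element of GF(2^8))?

No

Write f(x) = x⁸ + x⁷ + x³ + x + 1.
|GF(2^8)^×| = 2^8 − 1 = 255. Prime factorization: 255 = 3·5·17.
f is primitive ⇔ x has order 255 in GF(2)[x]/(f), i.e. x^(255/q) ≠ 1 for each prime q | 255.
x^(85) mod f = 1
x^(51) mod f = x⁴ + x³ + x² + x.
x^(15) mod f = x⁶ + x⁴ + x² + 1.
Since x^(85) = 1, the order of x divides 85 < 255; not primitive.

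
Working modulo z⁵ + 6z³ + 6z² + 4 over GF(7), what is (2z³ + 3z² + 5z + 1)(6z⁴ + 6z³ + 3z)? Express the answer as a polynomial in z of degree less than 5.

6z^2 + 2z + 5

Multiply in GF(7)[z]: (2z³ + 3z² + 5z + 1)·(6z⁴ + 6z³ + 3z) = 5z⁷ + 2z⁶ + 6z⁵ + z³ + z² + 3z.
Reduce using z⁵ ≡ z³ + z² + 3 (mod z⁵ + 6z³ + 6z² + 4).
Reduced: 6z² + 2z + 5.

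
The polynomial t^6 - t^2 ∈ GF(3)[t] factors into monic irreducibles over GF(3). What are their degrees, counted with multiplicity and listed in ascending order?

Write f(t) = t^6 - t^2.
Roots in GF(3): f(0) = 0 → root; f(1) = 0 → root; f(2) = 0 → root.
Linear factors from roots: (t), (t - 1), (t + 1).
Complete factorization: f(t) = (t + 1)·(t - 1)·(t)^2·(t^2 + 1).
Factor degrees with multiplicity: 1 + 1 + 1 + 1 + 2 = 6.

1, 1, 1, 1, 2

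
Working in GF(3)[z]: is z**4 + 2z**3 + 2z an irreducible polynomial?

No

Write h(z) = z**4 + 2z**3 + 2z.
Check for roots in GF(3): h(0) = 0 → root; h(1) = 2; h(2) = 0 → root.
h(0) = 0, so (z) divides h(z); h is reducible.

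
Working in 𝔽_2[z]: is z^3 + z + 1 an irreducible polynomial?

Yes

Write P(z) = z^3 + z + 1.
Check for roots in 𝔽_2: P(0) = 1; P(1) = 1.
No roots. A degree-3 polynomial over a field with no linear factor is irreducible.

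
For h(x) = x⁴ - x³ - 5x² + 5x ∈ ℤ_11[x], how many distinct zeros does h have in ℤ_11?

Evaluate at each of the 11 elements of ℤ_11:
h(0) = 0 → root; h(1) = 0 → root; h(2) = 9; h(3) = 2; h(4) = 0 → root; h(5) = 4; h(6) = 6; h(7) = 0 → root; h(8) = 4; h(9) = 5; h(10) = 3.
Roots: {0, 1, 4, 7}.

4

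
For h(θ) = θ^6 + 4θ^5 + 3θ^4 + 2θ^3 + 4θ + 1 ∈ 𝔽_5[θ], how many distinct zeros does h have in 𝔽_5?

Evaluate at each of the 5 elements of 𝔽_5:
h(0) = 1; h(1) = 0 → root; h(2) = 0 → root; h(3) = 1; h(4) = 0 → root.
Roots: {1, 2, 4}.

3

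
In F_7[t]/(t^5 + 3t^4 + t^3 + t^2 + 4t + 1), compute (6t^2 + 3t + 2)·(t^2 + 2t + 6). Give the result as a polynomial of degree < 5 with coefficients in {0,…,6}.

Multiply in F_7[t]: (6t^2 + 3t + 2)·(t^2 + 2t + 6) = 6t^4 + t^3 + 2t^2 + t + 5.
Reduced: 6t^4 + t^3 + 2t^2 + t + 5.

6t^4 + t^3 + 2t^2 + t + 5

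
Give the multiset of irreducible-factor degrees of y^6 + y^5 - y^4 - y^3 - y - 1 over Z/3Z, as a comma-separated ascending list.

1, 2, 3

Write h(y) = y^6 + y^5 - y^4 - y^3 - y - 1.
Roots in Z/3Z: h(0) = 2; h(1) = 1; h(2) = 0 → root.
Linear factors from roots: (y + 1).
Complete factorization: h(y) = (y + 1)·(y^2 + y - 1)·(y^3 - y^2 + y + 1).
Factor degrees with multiplicity: 1 + 2 + 3 = 6.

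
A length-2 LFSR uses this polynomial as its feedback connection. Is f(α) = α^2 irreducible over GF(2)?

No

Check for roots in GF(2): f(0) = 0 → root; f(1) = 1.
f(0) = 0, so (α) divides f(α); f is reducible.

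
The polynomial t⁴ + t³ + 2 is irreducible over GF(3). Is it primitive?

Yes

Write f(t) = t⁴ + t³ + 2.
|GF(3^4)^×| = 3^4 − 1 = 80. Prime factorization: 80 = 2^4·5.
f is primitive ⇔ t has order 80 in GF(3)[t]/(f), i.e. t^(80/q) ≠ 1 for each prime q | 80.
t^(40) mod f = 2.
t^(16) mod f = 2t² + 2t + 2.
None equal 1, so t has full order 80; f is primitive.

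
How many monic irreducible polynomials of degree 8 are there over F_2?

30

By the necklace-counting formula, N_2(8) = (1/8) Σ_{d|8} μ(8/d)·2^d.
Divisors of 8: 1, 2, 4, 8; μ(8/d) for each: 0, 0, -1, 1.
Σ = − 2^4 + 2^8 = 240.
N = 240/8 = 30.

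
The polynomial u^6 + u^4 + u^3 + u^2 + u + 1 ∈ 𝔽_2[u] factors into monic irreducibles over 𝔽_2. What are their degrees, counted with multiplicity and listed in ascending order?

Write g(u) = u^6 + u^4 + u^3 + u^2 + u + 1.
Roots in 𝔽_2: g(0) = 1; g(1) = 0 → root.
Linear factors from roots: (u + 1).
Complete factorization: g(u) = (u + 1)^2·(u^4 + u + 1).
Factor degrees with multiplicity: 1 + 1 + 4 = 6.

1, 1, 4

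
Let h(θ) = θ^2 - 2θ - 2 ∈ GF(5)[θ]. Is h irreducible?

Yes

Check for roots in GF(5): h(0) = 3; h(1) = 2; h(2) = 3; h(3) = 1; h(4) = 1.
No roots. A degree-2 polynomial over a field with no linear factor is irreducible.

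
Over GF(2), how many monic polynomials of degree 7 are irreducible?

18

Gauss's count: N_{2}(7) = (1/7) Σ_{d|7} μ(7/d)·2^d.
Divisors of 7: 1, 7; μ(7/d) for each: -1, 1.
Σ = − 2^1 + 2^7 = 126.
N = 126/7 = 18.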